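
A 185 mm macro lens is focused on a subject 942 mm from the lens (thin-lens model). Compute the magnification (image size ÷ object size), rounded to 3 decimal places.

0.244×

Thin lens: 1/f = 1/dₒ + 1/dᵢ → 1/dᵢ = 1/185 − 1/942 = 0.0043438 mm⁻¹, so dᵢ ≈ 230.2114 mm.
Magnification m = dᵢ/dₒ = 230.2114/942 ≈ 0.24439.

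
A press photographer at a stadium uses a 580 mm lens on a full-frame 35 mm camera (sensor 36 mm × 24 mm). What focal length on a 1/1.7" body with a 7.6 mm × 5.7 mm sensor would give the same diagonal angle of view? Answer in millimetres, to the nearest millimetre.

127 mm

Sensor diagonal = √(36² + 24²) = √1872.0000 ≈ 43.2666 mm.
Sensor diagonal = √(7.6² + 5.7²) = √90.2500 ≈ 9.5000 mm.
Equal angle of view means equal diagonal/f ratio, so f₂ = f₁ · (diagonal₂/diagonal₁) = 580 × 9.5000/43.2666.
f₂ = 580 × 0.21957 ≈ 127.350 mm.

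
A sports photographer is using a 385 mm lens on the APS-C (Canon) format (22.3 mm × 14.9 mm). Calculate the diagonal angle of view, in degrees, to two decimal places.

3.99°

Sensor diagonal = √(22.3² + 14.9²) = √719.3000 ≈ 26.8198 mm.
Angle of view α = 2·arctan(d/2f) with d = 26.8198 mm and f = 385 mm.
d/2f = 0.03483; arctan(0.03483) ≈ 1.9949°, so α ≈ 3.9897°.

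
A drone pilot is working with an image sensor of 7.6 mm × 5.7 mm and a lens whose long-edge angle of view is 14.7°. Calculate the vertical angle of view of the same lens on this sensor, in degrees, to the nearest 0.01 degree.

11.05°

From the long-edge AOV: f = 7.6 / (2·tan(7.35°)) = 7.6 / 0.25798 ≈ 29.4596 mm.
Vertical AOV = 2·arctan(5.7 / (2 × 29.4596)) = 2·arctan(0.09674) ≈ 11.0515°.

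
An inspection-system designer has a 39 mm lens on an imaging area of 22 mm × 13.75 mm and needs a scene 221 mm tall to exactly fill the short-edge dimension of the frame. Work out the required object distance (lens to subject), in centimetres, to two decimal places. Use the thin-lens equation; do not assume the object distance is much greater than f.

66.58 cm

Magnification m = h/W = dᵢ/dₒ; combined with 1/f = 1/dₒ + 1/dᵢ this gives dₒ = f·(1 + W/h).
dₒ = 39 mm × (1 + 221/13.75) = 39 × 17.0727 ≈ 665.836 mm = 66.5836 cm.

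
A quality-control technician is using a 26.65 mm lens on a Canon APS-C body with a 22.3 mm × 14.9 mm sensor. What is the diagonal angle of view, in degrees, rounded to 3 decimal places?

Sensor diagonal = √(22.3² + 14.9²) = √719.3000 ≈ 26.8198 mm.
Angle of view α = 2·arctan(d/2f) with d = 26.8198 mm and f = 26.65 mm.
d/2f = 0.50319; arctan(0.50319) ≈ 26.7109°, so α ≈ 53.4217°.

53.422°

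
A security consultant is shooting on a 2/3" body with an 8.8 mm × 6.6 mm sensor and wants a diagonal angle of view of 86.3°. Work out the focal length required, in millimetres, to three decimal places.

5.867 mm

Sensor diagonal = √(8.8² + 6.6²) = √121.0000 ≈ 11.0000 mm.
From α = 2·arctan(d/2f) we get f = d / (2·tan(α/2)).
With d = 11.0000 mm and α/2 = 43.15°, tan(α/2) ≈ 0.93742, so f ≈ 11.0000 / 1.87484 ≈ 5.8672 mm.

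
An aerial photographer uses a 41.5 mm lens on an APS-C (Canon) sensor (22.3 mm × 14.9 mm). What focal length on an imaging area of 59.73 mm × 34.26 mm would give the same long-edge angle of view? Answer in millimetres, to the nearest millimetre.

Equal angle of view means equal width/f ratio, so f₂ = f₁ · (width₂/width₁) = 41.5 × 59.73/22.3.
f₂ = 41.5 × 2.67848 ≈ 111.157 mm.

111 mm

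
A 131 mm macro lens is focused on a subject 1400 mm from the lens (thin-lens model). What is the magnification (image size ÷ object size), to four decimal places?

0.1032×

Thin lens: 1/f = 1/dₒ + 1/dᵢ → 1/dᵢ = 1/131 − 1/1400 = 0.0069193 mm⁻¹, so dᵢ ≈ 144.5232 mm.
Magnification m = dᵢ/dₒ = 144.5232/1400 ≈ 0.10323.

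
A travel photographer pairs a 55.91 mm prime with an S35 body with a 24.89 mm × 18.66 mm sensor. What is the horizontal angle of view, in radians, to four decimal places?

Angle of view α = 2·arctan(w/2f) with w = 24.89 mm and f = 55.91 mm.
w/2f = 0.22259; arctan(0.22259) ≈ 0.2190 rad, so α ≈ 0.4380 rad.

0.4380 rad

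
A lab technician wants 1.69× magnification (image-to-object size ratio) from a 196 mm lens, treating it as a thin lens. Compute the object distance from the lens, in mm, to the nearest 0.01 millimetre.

With m = dᵢ/dₒ and 1/f = 1/dₒ + 1/dᵢ, substituting dᵢ = m·dₒ gives 1/f = (1 + 1/m)/dₒ, hence dₒ = f·(1 + 1/m).
dₒ = 196 × (1 + 1/1.69) = 196 × 1.59172 ≈ 311.976 mm.

311.98 mm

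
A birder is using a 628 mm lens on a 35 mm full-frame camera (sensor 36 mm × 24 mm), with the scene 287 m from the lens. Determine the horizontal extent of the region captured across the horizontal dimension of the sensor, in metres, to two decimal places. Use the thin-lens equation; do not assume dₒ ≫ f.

dₒ: 287 m = 287000 mm.
Similar triangles through the lens centre give W/dₒ = w/dᵢ; with 1/f = 1/dₒ + 1/dᵢ this gives W = w·(dₒ − f)/f.
W = 36 mm × (287000 − 628) / 628 = 36 × 456.0064 ≈ 16416.229 mm = 16.4162 m.

16.42 m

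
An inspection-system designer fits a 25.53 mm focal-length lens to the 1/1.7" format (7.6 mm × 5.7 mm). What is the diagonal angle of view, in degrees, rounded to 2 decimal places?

21.08°

Sensor diagonal = √(7.6² + 5.7²) = √90.2500 ≈ 9.5000 mm.
Angle of view α = 2·arctan(d/2f) with d = 9.5000 mm and f = 25.53 mm.
d/2f = 0.18606; arctan(0.18606) ≈ 10.5397°, so α ≈ 21.0794°.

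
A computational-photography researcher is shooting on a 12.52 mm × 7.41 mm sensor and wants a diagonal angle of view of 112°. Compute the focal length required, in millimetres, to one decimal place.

Sensor diagonal = √(12.52² + 7.41²) = √211.6585 ≈ 14.5485 mm.
From α = 2·arctan(d/2f) we get f = d / (2·tan(α/2)).
With d = 14.5485 mm and α/2 = 56°, tan(α/2) ≈ 1.48256, so f ≈ 14.5485 / 2.96512 ≈ 4.9065 mm.

4.9 mm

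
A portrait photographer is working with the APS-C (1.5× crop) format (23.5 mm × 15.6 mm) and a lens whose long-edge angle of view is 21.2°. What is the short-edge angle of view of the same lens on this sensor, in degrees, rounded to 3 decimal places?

From the long-edge AOV: f = 23.5 / (2·tan(10.6°)) = 23.5 / 0.37429 ≈ 62.7856 mm.
Short-edge AOV = 2·arctan(15.6 / (2 × 62.7856)) = 2·arctan(0.12423) ≈ 14.1634°.

14.163°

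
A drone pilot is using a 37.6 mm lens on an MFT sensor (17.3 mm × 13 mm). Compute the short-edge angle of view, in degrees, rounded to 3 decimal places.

Angle of view α = 2·arctan(h/2f) with h = 13 mm and f = 37.6 mm.
h/2f = 0.17287; arctan(0.17287) ≈ 9.8079°, so α ≈ 19.6158°.

19.616°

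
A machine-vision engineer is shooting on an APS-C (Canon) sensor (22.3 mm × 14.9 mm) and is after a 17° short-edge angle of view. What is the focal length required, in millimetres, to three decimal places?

49.849 mm

From α = 2·arctan(h/2f) we get f = h / (2·tan(α/2)).
With h = 14.9 mm and α/2 = 8.5°, tan(α/2) ≈ 0.14945, so f ≈ 14.9 / 0.29890 ≈ 49.8491 mm.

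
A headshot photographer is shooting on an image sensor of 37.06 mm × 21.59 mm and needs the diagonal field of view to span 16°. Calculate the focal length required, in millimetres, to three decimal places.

Sensor diagonal = √(37.06² + 21.59²) = √1839.5717 ≈ 42.8902 mm.
From α = 2·arctan(d/2f) we get f = d / (2·tan(α/2)).
With d = 42.8902 mm and α/2 = 8°, tan(α/2) ≈ 0.14054, so f ≈ 42.8902 / 0.28108 ≈ 152.5899 mm.

152.590 mm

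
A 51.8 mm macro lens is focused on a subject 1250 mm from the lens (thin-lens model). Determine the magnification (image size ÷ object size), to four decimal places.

Thin lens: 1/f = 1/dₒ + 1/dᵢ → 1/dᵢ = 1/51.8 − 1/1250 = 0.0185050 mm⁻¹, so dᵢ ≈ 54.0394 mm.
Magnification m = dᵢ/dₒ = 54.0394/1250 ≈ 0.04323.

0.0432×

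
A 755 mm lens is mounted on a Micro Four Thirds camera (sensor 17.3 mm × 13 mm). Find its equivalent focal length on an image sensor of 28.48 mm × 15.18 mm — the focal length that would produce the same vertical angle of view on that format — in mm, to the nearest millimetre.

882 mm

Equal angle of view means equal height/f ratio, so f₂ = f₁ · (height₂/height₁) = 755 × 15.18/13.
f₂ = 755 × 1.16769 ≈ 881.608 mm.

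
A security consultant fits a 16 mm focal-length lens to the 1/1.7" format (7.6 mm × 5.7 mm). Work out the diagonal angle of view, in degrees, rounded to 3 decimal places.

33.070°

Sensor diagonal = √(7.6² + 5.7²) = √90.2500 ≈ 9.5000 mm.
Angle of view α = 2·arctan(d/2f) with d = 9.5000 mm and f = 16 mm.
d/2f = 0.29688; arctan(0.29688) ≈ 16.5348°, so α ≈ 33.0697°.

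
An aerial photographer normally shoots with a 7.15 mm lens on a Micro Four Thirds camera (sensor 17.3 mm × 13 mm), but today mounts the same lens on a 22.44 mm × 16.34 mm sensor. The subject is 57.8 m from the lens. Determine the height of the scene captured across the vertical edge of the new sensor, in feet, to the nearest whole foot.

433 ft

The focal length stays 7.15 mm; the relevant sensor dimension is now h = 16.34 mm. Object distance dₒ = 57.8 m = 57800 mm.
Thin-lens field height W = h·(dₒ − f)/f = 16.34 × (57800 − 7.15)/7.15 ≈ 132074.849 mm = 132074.849/304.8 ft = 433.316 ft.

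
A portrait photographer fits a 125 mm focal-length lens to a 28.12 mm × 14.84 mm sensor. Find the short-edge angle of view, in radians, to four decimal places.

Angle of view α = 2·arctan(h/2f) with h = 14.84 mm and f = 125 mm.
h/2f = 0.05936; arctan(0.05936) ≈ 0.0593 rad, so α ≈ 0.1186 rad.

0.1186 rad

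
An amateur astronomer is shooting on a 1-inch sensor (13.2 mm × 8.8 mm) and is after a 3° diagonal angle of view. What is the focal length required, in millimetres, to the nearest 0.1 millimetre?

Sensor diagonal = √(13.2² + 8.8²) = √251.6800 ≈ 15.8644 mm.
From α = 2·arctan(d/2f) we get f = d / (2·tan(α/2)).
With d = 15.8644 mm and α/2 = 1.5°, tan(α/2) ≈ 0.02619, so f ≈ 15.8644 / 0.05237 ≈ 302.9190 mm.

302.9 mm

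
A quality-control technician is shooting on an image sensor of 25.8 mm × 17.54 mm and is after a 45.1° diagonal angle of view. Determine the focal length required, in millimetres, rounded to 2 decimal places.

37.57 mm

Sensor diagonal = √(25.8² + 17.54²) = √973.2916 ≈ 31.1976 mm.
From α = 2·arctan(d/2f) we get f = d / (2·tan(α/2)).
With d = 31.1976 mm and α/2 = 22.55°, tan(α/2) ≈ 0.41524, so f ≈ 31.1976 / 0.83047 ≈ 37.5661 mm.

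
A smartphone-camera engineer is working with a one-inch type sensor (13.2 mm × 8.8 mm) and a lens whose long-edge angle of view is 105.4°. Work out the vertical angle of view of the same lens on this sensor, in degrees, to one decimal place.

From the long-edge AOV: f = 13.2 / (2·tan(52.7°)) = 13.2 / 2.62538 ≈ 5.0279 mm.
Vertical AOV = 2·arctan(8.8 / (2 × 5.0279)) = 2·arctan(0.87513) ≈ 82.3800°.

82.4°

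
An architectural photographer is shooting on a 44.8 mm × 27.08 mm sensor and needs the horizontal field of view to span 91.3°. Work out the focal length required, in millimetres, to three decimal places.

21.897 mm

From α = 2·arctan(w/2f) we get f = w / (2·tan(α/2)).
With w = 44.8 mm and α/2 = 45.65°, tan(α/2) ≈ 1.02295, so f ≈ 44.8 / 2.04590 ≈ 21.8974 mm.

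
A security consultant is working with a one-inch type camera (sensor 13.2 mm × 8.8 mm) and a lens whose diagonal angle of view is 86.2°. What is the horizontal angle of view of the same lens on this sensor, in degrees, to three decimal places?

75.810°

Sensor diagonal = √(13.2² + 8.8²) = √251.6800 ≈ 15.8644 mm.
From the diagonal AOV: f = 15.8644 / (2·tan(43.1°)) = 15.8644 / 1.87157 ≈ 8.4765 mm.
Horizontal AOV = 2·arctan(13.2 / (2 × 8.4765)) = 2·arctan(0.77862) ≈ 75.8100°.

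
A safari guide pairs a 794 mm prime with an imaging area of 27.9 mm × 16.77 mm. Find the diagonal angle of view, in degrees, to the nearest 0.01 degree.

2.35°

Sensor diagonal = √(27.9² + 16.77²) = √1059.6429 ≈ 32.5522 mm.
Angle of view α = 2·arctan(d/2f) with d = 32.5522 mm and f = 794 mm.
d/2f = 0.02050; arctan(0.02050) ≈ 1.1743°, so α ≈ 2.3487°.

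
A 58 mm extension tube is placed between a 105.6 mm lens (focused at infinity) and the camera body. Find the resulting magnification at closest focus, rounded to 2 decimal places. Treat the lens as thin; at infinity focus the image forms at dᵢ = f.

0.55×

The tube moves the image plane from f to f + e, so dᵢ = 105.6 + 58 = 163.6 mm. Focus is achieved when 1/f = 1/dₒ + 1/dᵢ, giving dₒ = 1/(1/f − 1/(f+e)).
Magnification m = dᵢ/dₒ = (f+e)·(1/f − 1/(f+e)) = e/f = 58/105.6 ≈ 0.5492.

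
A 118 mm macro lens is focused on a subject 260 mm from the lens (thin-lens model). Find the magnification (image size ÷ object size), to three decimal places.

0.831×

Thin lens: 1/f = 1/dₒ + 1/dᵢ → 1/dᵢ = 1/118 − 1/260 = 0.0046284 mm⁻¹, so dᵢ ≈ 216.0563 mm.
Magnification m = dᵢ/dₒ = 216.0563/260 ≈ 0.83099.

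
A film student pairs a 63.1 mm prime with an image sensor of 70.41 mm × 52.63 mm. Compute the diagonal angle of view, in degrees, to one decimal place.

Sensor diagonal = √(70.41² + 52.63²) = √7727.4850 ≈ 87.9061 mm.
Angle of view α = 2·arctan(d/2f) with d = 87.9061 mm and f = 63.1 mm.
d/2f = 0.69656; arctan(0.69656) ≈ 34.8596°, so α ≈ 69.7192°.

69.7°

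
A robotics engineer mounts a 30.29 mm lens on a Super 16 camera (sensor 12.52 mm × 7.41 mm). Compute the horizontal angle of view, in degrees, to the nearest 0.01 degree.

23.35°

Angle of view α = 2·arctan(w/2f) with w = 12.52 mm and f = 30.29 mm.
w/2f = 0.20667; arctan(0.20667) ≈ 11.6769°, so α ≈ 23.3537°.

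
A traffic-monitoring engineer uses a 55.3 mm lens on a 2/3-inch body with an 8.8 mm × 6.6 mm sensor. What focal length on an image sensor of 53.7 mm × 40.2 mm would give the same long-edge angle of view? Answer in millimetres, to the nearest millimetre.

337 mm

Equal angle of view means equal width/f ratio, so f₂ = f₁ · (width₂/width₁) = 55.3 × 53.7/8.8.
f₂ = 55.3 × 6.10227 ≈ 337.456 mm.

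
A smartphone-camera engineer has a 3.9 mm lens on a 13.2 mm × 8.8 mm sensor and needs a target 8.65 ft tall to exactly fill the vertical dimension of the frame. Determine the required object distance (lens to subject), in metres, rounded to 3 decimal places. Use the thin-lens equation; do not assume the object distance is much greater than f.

1.172 m

W: 8.65 ft × 304.8 mm/ft = 2636.52 mm.
Magnification m = h/W = dᵢ/dₒ; combined with 1/f = 1/dₒ + 1/dᵢ this gives dₒ = f·(1 + W/h).
dₒ = 3.9 mm × (1 + 2636.52/8.8) = 3.9 × 300.6045 ≈ 1172.358 mm = 1.17236 m.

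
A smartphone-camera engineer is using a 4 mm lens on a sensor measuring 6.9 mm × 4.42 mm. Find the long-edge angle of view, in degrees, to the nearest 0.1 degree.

81.6°

Angle of view α = 2·arctan(w/2f) with w = 6.9 mm and f = 4 mm.
w/2f = 0.86250; arctan(0.86250) ≈ 40.7778°, so α ≈ 81.5555°.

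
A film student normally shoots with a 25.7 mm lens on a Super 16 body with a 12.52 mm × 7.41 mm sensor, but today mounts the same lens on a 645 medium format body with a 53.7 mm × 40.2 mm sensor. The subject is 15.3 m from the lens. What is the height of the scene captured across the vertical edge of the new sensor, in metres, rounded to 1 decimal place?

23.9 m

The focal length stays 25.7 mm; the relevant sensor dimension is now h = 40.2 mm. Object distance dₒ = 15.3 m = 15300 mm.
Thin-lens field height W = h·(dₒ − f)/f = 40.2 × (15300 − 25.7)/25.7 ≈ 23892.096 mm = 23.8921 m.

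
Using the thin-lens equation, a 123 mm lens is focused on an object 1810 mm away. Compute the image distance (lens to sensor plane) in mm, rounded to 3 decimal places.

131.968 mm

1/dᵢ = 1/f − 1/dₒ = 1/123 − 1/1810 = 0.0075776 mm⁻¹.
dᵢ = 1/0.0075776 ≈ 131.9680 mm.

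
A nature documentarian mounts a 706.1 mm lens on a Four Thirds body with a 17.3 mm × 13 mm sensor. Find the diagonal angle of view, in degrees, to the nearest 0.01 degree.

1.76°

Sensor diagonal = √(17.3² + 13²) = √468.2900 ≈ 21.6400 mm.
Angle of view α = 2·arctan(d/2f) with d = 21.6400 mm and f = 706.1 mm.
d/2f = 0.01532; arctan(0.01532) ≈ 0.8779°, so α ≈ 1.7558°.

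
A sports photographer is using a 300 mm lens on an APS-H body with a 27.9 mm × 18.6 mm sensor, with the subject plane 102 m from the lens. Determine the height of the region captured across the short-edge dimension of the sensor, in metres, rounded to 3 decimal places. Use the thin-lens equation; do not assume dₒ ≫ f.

dₒ: 102 m = 102000 mm.
Similar triangles through the lens centre give W/dₒ = h/dᵢ; with 1/f = 1/dₒ + 1/dᵢ this gives W = h·(dₒ − f)/f.
W = 18.6 mm × (102000 − 300) / 300 = 18.6 × 339.0000 ≈ 6305.400 mm = 6.3054 m.

6.305 m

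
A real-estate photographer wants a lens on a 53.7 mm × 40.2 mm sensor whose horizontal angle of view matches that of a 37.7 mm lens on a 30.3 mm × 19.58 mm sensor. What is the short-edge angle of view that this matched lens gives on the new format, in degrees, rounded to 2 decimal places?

Equal horizontal AOV ⇒ f₂ = f₁ · 53.7/30.3 = 37.7 × 1.77228 ≈ 66.8149 mm.
Short-edge AOV on the new format = 2·arctan(40.2 / (2 × 66.8149)) = 2·arctan(0.30083) ≈ 33.4859°.

33.49°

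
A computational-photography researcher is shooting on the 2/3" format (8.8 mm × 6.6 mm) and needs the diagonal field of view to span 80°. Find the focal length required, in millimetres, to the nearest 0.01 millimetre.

6.55 mm

Sensor diagonal = √(8.8² + 6.6²) = √121.0000 ≈ 11.0000 mm.
From α = 2·arctan(d/2f) we get f = d / (2·tan(α/2)).
With d = 11.0000 mm and α/2 = 40°, tan(α/2) ≈ 0.83910, so f ≈ 11.0000 / 1.67820 ≈ 6.5546 mm.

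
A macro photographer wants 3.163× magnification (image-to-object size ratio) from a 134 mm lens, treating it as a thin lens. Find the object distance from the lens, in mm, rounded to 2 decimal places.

176.36 mm

With m = dᵢ/dₒ and 1/f = 1/dₒ + 1/dᵢ, substituting dᵢ = m·dₒ gives 1/f = (1 + 1/m)/dₒ, hence dₒ = f·(1 + 1/m).
dₒ = 134 × (1 + 1/3.163) = 134 × 1.31616 ≈ 176.365 mm.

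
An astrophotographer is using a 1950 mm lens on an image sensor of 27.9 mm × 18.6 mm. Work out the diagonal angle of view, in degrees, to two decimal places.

Sensor diagonal = √(27.9² + 18.6²) = √1124.3700 ≈ 33.5316 mm.
Angle of view α = 2·arctan(d/2f) with d = 33.5316 mm and f = 1950 mm.
d/2f = 0.00860; arctan(0.00860) ≈ 0.4926°, so α ≈ 0.9852°.

0.99°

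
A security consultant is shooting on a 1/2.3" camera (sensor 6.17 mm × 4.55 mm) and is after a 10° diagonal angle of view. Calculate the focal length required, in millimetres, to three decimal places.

Sensor diagonal = √(6.17² + 4.55²) = √58.7714 ≈ 7.6663 mm.
From α = 2·arctan(d/2f) we get f = d / (2·tan(α/2)).
With d = 7.6663 mm and α/2 = 5°, tan(α/2) ≈ 0.08749, so f ≈ 7.6663 / 0.17498 ≈ 43.8128 mm.

43.813 mm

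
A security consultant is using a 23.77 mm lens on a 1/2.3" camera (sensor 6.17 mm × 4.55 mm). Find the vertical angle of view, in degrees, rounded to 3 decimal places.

10.934°

Angle of view α = 2·arctan(h/2f) with h = 4.55 mm and f = 23.77 mm.
h/2f = 0.09571; arctan(0.09571) ≈ 5.4671°, so α ≈ 10.9341°.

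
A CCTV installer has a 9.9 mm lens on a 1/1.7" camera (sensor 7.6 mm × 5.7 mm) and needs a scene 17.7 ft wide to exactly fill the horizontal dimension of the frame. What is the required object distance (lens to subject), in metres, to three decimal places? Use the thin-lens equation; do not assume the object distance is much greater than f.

W: 17.7 ft × 304.8 mm/ft = 5394.96 mm.
Magnification m = w/W = dᵢ/dₒ; combined with 1/f = 1/dₒ + 1/dᵢ this gives dₒ = f·(1 + W/w).
dₒ = 9.9 mm × (1 + 5394.96/7.6) = 9.9 × 710.8631 ≈ 7037.545 mm = 7.03755 m.

7.038 m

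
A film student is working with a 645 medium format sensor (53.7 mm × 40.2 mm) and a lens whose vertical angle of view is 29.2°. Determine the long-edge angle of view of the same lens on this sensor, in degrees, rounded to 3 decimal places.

From the vertical AOV: f = 40.2 / (2·tan(14.6°)) = 40.2 / 0.52096 ≈ 77.1651 mm.
Long-edge AOV = 2·arctan(53.7 / (2 × 77.1651)) = 2·arctan(0.34796) ≈ 38.3712°.

38.371°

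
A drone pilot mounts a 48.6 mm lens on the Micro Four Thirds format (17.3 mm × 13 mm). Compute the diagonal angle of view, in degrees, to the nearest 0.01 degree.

25.10°

Sensor diagonal = √(17.3² + 13²) = √468.2900 ≈ 21.6400 mm.
Angle of view α = 2·arctan(d/2f) with d = 21.6400 mm and f = 48.6 mm.
d/2f = 0.22263; arctan(0.22263) ≈ 12.5513°, so α ≈ 25.1026°.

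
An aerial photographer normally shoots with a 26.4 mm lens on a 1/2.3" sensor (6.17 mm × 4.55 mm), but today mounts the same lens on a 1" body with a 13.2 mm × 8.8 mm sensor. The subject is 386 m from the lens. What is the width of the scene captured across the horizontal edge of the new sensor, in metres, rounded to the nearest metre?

193 m

The focal length stays 26.4 mm; the relevant sensor dimension is now w = 13.2 mm. Object distance dₒ = 386 m = 386000 mm.
Thin-lens field width W = w·(dₒ − f)/f = 13.2 × (386000 − 26.4)/26.4 ≈ 192986.800 mm = 192.987 m.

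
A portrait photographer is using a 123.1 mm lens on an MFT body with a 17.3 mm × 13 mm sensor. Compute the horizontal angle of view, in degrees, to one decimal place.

8.0°

Angle of view α = 2·arctan(w/2f) with w = 17.3 mm and f = 123.1 mm.
w/2f = 0.07027; arctan(0.07027) ≈ 4.0195°, so α ≈ 8.0389°.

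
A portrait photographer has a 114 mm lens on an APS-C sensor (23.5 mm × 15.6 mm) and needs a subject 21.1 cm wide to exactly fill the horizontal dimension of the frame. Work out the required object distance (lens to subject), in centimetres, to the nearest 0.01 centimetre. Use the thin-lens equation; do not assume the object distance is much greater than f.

113.76 cm

W: 21.1 cm = 211 mm.
Magnification m = w/W = dᵢ/dₒ; combined with 1/f = 1/dₒ + 1/dᵢ this gives dₒ = f·(1 + W/w).
dₒ = 114 mm × (1 + 211/23.5) = 114 × 9.9787 ≈ 1137.574 mm = 113.757 cm.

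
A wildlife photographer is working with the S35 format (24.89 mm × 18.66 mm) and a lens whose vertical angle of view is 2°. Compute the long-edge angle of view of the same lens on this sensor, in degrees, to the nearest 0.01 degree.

From the vertical AOV: f = 18.66 / (2·tan(1°)) = 18.66 / 0.03491 ≈ 534.5153 mm.
Long-edge AOV = 2·arctan(24.89 / (2 × 534.5153)) = 2·arctan(0.02328) ≈ 2.6675°.

2.67°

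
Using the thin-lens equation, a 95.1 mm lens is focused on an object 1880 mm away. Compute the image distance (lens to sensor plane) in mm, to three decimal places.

100.167 mm

1/dᵢ = 1/f − 1/dₒ = 1/95.1 − 1/1880 = 0.0099833 mm⁻¹.
dᵢ = 1/0.0099833 ≈ 100.1670 mm.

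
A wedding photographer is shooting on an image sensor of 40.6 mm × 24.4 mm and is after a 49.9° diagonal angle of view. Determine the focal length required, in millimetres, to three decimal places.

50.906 mm

Sensor diagonal = √(40.6² + 24.4²) = √2243.7200 ≈ 47.3679 mm.
From α = 2·arctan(d/2f) we get f = d / (2·tan(α/2)).
With d = 47.3679 mm and α/2 = 24.95°, tan(α/2) ≈ 0.46525, so f ≈ 47.3679 / 0.93049 ≈ 50.9064 mm.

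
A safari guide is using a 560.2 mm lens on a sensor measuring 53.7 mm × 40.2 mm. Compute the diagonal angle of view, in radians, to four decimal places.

Sensor diagonal = √(53.7² + 40.2²) = √4499.7300 ≈ 67.0800 mm.
Angle of view α = 2·arctan(d/2f) with d = 67.0800 mm and f = 560.2 mm.
d/2f = 0.05987; arctan(0.05987) ≈ 0.0598 rad, so α ≈ 0.1196 rad.

0.1196 rad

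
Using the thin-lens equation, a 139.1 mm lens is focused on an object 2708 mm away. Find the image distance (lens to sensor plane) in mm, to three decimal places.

1/dᵢ = 1/f − 1/dₒ = 1/139.1 − 1/2708 = 0.0068198 mm⁻¹.
dᵢ = 1/0.0068198 ≈ 146.6319 mm.

146.632 mm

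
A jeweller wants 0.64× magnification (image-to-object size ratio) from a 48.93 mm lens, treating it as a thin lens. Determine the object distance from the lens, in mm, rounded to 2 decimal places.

With m = dᵢ/dₒ and 1/f = 1/dₒ + 1/dᵢ, substituting dᵢ = m·dₒ gives 1/f = (1 + 1/m)/dₒ, hence dₒ = f·(1 + 1/m).
dₒ = 48.93 × (1 + 1/0.64) = 48.93 × 2.56250 ≈ 125.383 mm.

125.38 mm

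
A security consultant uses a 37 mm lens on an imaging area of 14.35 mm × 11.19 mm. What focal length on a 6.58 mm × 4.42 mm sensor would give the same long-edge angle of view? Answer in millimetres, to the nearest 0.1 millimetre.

Equal angle of view means equal width/f ratio, so f₂ = f₁ · (width₂/width₁) = 37 × 6.58/14.35.
f₂ = 37 × 0.45854 ≈ 16.966 mm.

17.0 mm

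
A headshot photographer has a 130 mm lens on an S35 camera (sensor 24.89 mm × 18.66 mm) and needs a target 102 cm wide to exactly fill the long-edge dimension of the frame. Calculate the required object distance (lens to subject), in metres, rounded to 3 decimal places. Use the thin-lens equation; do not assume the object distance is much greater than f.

5.457 m

W: 102 cm = 1020 mm.
Magnification m = w/W = dᵢ/dₒ; combined with 1/f = 1/dₒ + 1/dᵢ this gives dₒ = f·(1 + W/w).
dₒ = 130 mm × (1 + 1020/24.89) = 130 × 41.9803 ≈ 5457.441 mm = 5.45744 m.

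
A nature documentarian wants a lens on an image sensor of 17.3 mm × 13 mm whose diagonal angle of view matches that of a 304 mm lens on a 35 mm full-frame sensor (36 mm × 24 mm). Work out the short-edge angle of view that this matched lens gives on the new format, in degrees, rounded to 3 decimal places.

Sensor diagonal = √(36² + 24²) = √1872.0000 ≈ 43.2666 mm.
Sensor diagonal = √(17.3² + 13²) = √468.2900 ≈ 21.6400 mm.
Equal diagonal AOV ⇒ f₂ = f₁ · 21.6400/43.2666 = 304 × 0.50015 ≈ 152.0471 mm.
Short-edge AOV on the new format = 2·arctan(13 / (2 × 152.0471)) = 2·arctan(0.04275) ≈ 4.8958°.

4.896°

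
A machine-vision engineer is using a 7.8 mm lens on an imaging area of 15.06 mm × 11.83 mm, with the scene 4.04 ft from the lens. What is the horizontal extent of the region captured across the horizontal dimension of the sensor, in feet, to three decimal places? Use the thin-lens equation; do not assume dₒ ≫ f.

dₒ: 4.04 ft × 304.8 mm/ft = 1231.39 mm.
Similar triangles through the lens centre give W/dₒ = w/dᵢ; with 1/f = 1/dₒ + 1/dᵢ this gives W = w·(dₒ − f)/f.
W = 15.06 mm × (1231.39 − 7.8) / 7.8 = 15.06 × 156.8708 ≈ 2362.474 mm = 2362.474/304.8 ft = 7.7509 ft.

7.751 ft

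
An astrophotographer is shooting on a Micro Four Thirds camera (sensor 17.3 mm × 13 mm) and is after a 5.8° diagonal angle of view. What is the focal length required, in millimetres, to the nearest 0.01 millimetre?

Sensor diagonal = √(17.3² + 13²) = √468.2900 ≈ 21.6400 mm.
From α = 2·arctan(d/2f) we get f = d / (2·tan(α/2)).
With d = 21.6400 mm and α/2 = 2.9°, tan(α/2) ≈ 0.05066, so f ≈ 21.6400 / 0.10132 ≈ 213.5900 mm.

213.59 mm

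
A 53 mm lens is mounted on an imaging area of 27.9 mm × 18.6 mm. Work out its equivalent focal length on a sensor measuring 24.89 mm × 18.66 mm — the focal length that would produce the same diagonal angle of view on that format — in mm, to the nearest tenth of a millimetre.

49.2 mm

Sensor diagonal = √(27.9² + 18.6²) = √1124.3700 ≈ 33.5316 mm.
Sensor diagonal = √(24.89² + 18.66²) = √967.7077 ≈ 31.1080 mm.
Equal angle of view means equal diagonal/f ratio, so f₂ = f₁ · (diagonal₂/diagonal₁) = 53 × 31.1080/33.5316.
f₂ = 53 × 0.92772 ≈ 49.169 mm.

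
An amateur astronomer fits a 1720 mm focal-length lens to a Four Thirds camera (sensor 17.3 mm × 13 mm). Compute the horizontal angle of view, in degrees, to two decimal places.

Angle of view α = 2·arctan(w/2f) with w = 17.3 mm and f = 1720 mm.
w/2f = 0.00503; arctan(0.00503) ≈ 0.2881°, so α ≈ 0.5763°.

0.58°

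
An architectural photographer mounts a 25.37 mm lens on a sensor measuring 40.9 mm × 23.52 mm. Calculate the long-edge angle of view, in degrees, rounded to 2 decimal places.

Angle of view α = 2·arctan(w/2f) with w = 40.9 mm and f = 25.37 mm.
w/2f = 0.80607; arctan(0.80607) ≈ 38.8713°, so α ≈ 77.7425°.

77.74°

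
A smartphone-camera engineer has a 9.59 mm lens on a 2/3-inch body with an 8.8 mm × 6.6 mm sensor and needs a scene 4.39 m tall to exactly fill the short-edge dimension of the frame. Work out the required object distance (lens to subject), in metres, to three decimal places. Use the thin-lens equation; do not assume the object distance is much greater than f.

W: 4.39 m = 4390 mm.
Magnification m = h/W = dᵢ/dₒ; combined with 1/f = 1/dₒ + 1/dᵢ this gives dₒ = f·(1 + W/h).
dₒ = 9.59 mm × (1 + 4390/6.6) = 9.59 × 666.1515 ≈ 6388.393 mm = 6.38839 m.

6.388 m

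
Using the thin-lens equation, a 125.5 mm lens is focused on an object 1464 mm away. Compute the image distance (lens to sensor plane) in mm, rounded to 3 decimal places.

137.267 mm

1/dᵢ = 1/f − 1/dₒ = 1/125.5 − 1/1464 = 0.0072851 mm⁻¹.
dᵢ = 1/0.0072851 ≈ 137.2671 mm.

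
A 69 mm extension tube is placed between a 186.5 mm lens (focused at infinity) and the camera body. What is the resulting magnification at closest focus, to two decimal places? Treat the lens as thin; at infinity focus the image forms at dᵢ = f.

The tube moves the image plane from f to f + e, so dᵢ = 186.5 + 69 = 255.5 mm. Focus is achieved when 1/f = 1/dₒ + 1/dᵢ, giving dₒ = 1/(1/f − 1/(f+e)).
Magnification m = dᵢ/dₒ = (f+e)·(1/f − 1/(f+e)) = e/f = 69/186.5 ≈ 0.3700.

0.37×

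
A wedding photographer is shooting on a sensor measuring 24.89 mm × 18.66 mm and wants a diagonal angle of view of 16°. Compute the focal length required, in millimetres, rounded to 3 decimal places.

110.672 mm

Sensor diagonal = √(24.89² + 18.66²) = √967.7077 ≈ 31.1080 mm.
From α = 2·arctan(d/2f) we get f = d / (2·tan(α/2)).
With d = 31.1080 mm and α/2 = 8°, tan(α/2) ≈ 0.14054, so f ≈ 31.1080 / 0.28108 ≈ 110.6725 mm.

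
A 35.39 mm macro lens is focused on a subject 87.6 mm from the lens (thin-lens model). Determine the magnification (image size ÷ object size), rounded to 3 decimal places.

Thin lens: 1/f = 1/dₒ + 1/dᵢ → 1/dᵢ = 1/35.39 − 1/87.6 = 0.0168410 mm⁻¹, so dᵢ ≈ 59.3787 mm.
Magnification m = dᵢ/dₒ = 59.3787/87.6 ≈ 0.67784.

0.678×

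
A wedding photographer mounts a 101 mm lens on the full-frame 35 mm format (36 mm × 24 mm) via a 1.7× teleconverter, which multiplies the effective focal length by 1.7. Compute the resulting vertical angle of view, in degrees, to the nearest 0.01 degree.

Effective focal length f = 101 × 1.7 = 171.7 mm.
α = 2·arctan(24 / (2 × 171.7)) = 2·arctan(0.06989) ≈ 7.9957°.

8.00°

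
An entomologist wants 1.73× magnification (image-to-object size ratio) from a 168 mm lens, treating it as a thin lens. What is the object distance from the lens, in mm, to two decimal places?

With m = dᵢ/dₒ and 1/f = 1/dₒ + 1/dᵢ, substituting dᵢ = m·dₒ gives 1/f = (1 + 1/m)/dₒ, hence dₒ = f·(1 + 1/m).
dₒ = 168 × (1 + 1/1.73) = 168 × 1.57803 ≈ 265.110 mm.

265.11 mm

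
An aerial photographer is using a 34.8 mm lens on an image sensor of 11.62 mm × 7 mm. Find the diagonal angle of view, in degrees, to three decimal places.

Sensor diagonal = √(11.62² + 7²) = √184.0244 ≈ 13.5656 mm.
Angle of view α = 2·arctan(d/2f) with d = 13.5656 mm and f = 34.8 mm.
d/2f = 0.19491; arctan(0.19491) ≈ 11.0291°, so α ≈ 22.0582°.

22.058°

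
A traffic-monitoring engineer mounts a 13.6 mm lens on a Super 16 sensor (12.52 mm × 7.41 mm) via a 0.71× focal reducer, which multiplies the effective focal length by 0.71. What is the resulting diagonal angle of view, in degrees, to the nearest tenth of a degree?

74.0°

Effective focal length f = 13.6 × 0.71 = 9.656 mm.
Sensor diagonal = √(12.52² + 7.41²) = √211.6585 ≈ 14.5485 mm.
α = 2·arctan(14.548 / (2 × 9.656)) = 2·arctan(0.75334) ≈ 73.9843°.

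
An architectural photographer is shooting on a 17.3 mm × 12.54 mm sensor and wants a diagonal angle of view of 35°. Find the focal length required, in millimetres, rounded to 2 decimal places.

Sensor diagonal = √(17.3² + 12.54²) = √456.5416 ≈ 21.3668 mm.
From α = 2·arctan(d/2f) we get f = d / (2·tan(α/2)).
With d = 21.3668 mm and α/2 = 17.5°, tan(α/2) ≈ 0.31530, so f ≈ 21.3668 / 0.63060 ≈ 33.8835 mm.

33.88 mm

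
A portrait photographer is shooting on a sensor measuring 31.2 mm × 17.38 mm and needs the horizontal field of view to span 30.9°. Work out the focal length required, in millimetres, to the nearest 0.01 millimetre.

From α = 2·arctan(w/2f) we get f = w / (2·tan(α/2)).
With w = 31.2 mm and α/2 = 15.45°, tan(α/2) ≈ 0.27638, so f ≈ 31.2 / 0.55277 ≈ 56.4430 mm.

56.44 mm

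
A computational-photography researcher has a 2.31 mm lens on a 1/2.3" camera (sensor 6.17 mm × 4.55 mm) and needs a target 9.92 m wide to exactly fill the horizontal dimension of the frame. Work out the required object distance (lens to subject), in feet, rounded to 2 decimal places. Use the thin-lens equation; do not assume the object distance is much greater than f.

12.19 ft

W: 9.92 m = 9920 mm.
Magnification m = w/W = dᵢ/dₒ; combined with 1/f = 1/dₒ + 1/dᵢ this gives dₒ = f·(1 + W/w).
dₒ = 2.31 mm × (1 + 9920/6.17) = 2.31 × 1608.7796 ≈ 3716.281 mm = 3716.281/304.8 ft = 12.1925 ft.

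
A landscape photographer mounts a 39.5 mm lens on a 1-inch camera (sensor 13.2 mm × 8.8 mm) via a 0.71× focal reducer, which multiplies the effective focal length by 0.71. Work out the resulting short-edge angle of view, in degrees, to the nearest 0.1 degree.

Effective focal length f = 39.5 × 0.71 = 28.045 mm.
α = 2·arctan(8.8 / (2 × 28.045)) = 2·arctan(0.15689) ≈ 17.8330°.

17.8°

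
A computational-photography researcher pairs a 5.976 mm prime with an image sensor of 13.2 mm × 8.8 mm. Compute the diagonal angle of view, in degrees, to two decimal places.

Sensor diagonal = √(13.2² + 8.8²) = √251.6800 ≈ 15.8644 mm.
Angle of view α = 2·arctan(d/2f) with d = 15.8644 mm and f = 5.976 mm.
d/2f = 1.32734; arctan(1.32734) ≈ 53.0062°, so α ≈ 106.0125°.

106.01°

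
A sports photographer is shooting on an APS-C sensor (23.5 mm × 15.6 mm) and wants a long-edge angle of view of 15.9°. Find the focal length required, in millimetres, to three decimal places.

From α = 2·arctan(w/2f) we get f = w / (2·tan(α/2)).
With w = 23.5 mm and α/2 = 7.95°, tan(α/2) ≈ 0.13965, so f ≈ 23.5 / 0.27930 ≈ 84.1383 mm.

84.138 mm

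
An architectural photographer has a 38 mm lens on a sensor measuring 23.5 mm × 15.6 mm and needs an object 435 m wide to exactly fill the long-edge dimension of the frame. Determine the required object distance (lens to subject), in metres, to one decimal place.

W: 435 m = 435000 mm.
Magnification m = w/W = dᵢ/dₒ; combined with 1/f = 1/dₒ + 1/dᵢ this gives dₒ = f·(1 + W/w).
dₒ = 38 mm × (1 + 435000/23.5) = 38 × 18511.6383 ≈ 703442.255 mm = 703.442 m.

703.4 m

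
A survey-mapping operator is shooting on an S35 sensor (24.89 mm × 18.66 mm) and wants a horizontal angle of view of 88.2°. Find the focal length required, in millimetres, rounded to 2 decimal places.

From α = 2·arctan(w/2f) we get f = w / (2·tan(α/2)).
With w = 24.89 mm and α/2 = 44.1°, tan(α/2) ≈ 0.96907, so f ≈ 24.89 / 1.93813 ≈ 12.8422 mm.

12.84 mm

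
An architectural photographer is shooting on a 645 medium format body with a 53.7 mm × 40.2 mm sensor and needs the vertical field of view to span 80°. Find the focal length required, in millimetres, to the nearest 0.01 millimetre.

From α = 2·arctan(h/2f) we get f = h / (2·tan(α/2)).
With h = 40.2 mm and α/2 = 40°, tan(α/2) ≈ 0.83910, so f ≈ 40.2 / 1.67820 ≈ 23.9542 mm.

23.95 mm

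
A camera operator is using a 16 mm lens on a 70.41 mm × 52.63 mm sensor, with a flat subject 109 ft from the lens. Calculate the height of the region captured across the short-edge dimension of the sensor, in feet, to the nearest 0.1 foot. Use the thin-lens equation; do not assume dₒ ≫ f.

358.4 ft

dₒ: 109 ft × 304.8 mm/ft = 33223.20 mm.
Similar triangles through the lens centre give W/dₒ = h/dᵢ; with 1/f = 1/dₒ + 1/dᵢ this gives W = h·(dₒ − f)/f.
W = 52.63 mm × (33223.2 − 16) / 16 = 52.63 × 2075.4499 ≈ 109230.930 mm = 109230.930/304.8 ft = 358.369 ft.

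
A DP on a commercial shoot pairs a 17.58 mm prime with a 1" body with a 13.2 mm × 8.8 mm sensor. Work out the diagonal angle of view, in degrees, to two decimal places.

48.57°

Sensor diagonal = √(13.2² + 8.8²) = √251.6800 ≈ 15.8644 mm.
Angle of view α = 2·arctan(d/2f) with d = 15.8644 mm and f = 17.58 mm.
d/2f = 0.45121; arctan(0.45121) ≈ 24.2852°, so α ≈ 48.5704°.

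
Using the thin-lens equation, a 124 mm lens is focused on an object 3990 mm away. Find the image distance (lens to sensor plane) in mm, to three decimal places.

127.977 mm

1/dᵢ = 1/f − 1/dₒ = 1/124 − 1/3990 = 0.0078139 mm⁻¹.
dᵢ = 1/0.0078139 ≈ 127.9772 mm.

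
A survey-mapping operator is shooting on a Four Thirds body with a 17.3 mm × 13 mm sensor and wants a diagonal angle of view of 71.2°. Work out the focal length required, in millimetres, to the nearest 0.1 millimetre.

Sensor diagonal = √(17.3² + 13²) = √468.2900 ≈ 21.6400 mm.
From α = 2·arctan(d/2f) we get f = d / (2·tan(α/2)).
With d = 21.6400 mm and α/2 = 35.6°, tan(α/2) ≈ 0.71593, so f ≈ 21.6400 / 1.43186 ≈ 15.1132 mm.

15.1 mm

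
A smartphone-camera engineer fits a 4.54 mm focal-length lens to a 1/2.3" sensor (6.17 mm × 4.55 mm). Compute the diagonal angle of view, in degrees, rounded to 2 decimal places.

80.35°

Sensor diagonal = √(6.17² + 4.55²) = √58.7714 ≈ 7.6663 mm.
Angle of view α = 2·arctan(d/2f) with d = 7.6663 mm and f = 4.54 mm.
d/2f = 0.84430; arctan(0.84430) ≈ 40.1744°, so α ≈ 80.3489°.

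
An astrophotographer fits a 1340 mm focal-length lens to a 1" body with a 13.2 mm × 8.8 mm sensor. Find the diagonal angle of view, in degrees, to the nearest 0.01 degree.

Sensor diagonal = √(13.2² + 8.8²) = √251.6800 ≈ 15.8644 mm.
Angle of view α = 2·arctan(d/2f) with d = 15.8644 mm and f = 1340 mm.
d/2f = 0.00592; arctan(0.00592) ≈ 0.3392°, so α ≈ 0.6783°.

0.68°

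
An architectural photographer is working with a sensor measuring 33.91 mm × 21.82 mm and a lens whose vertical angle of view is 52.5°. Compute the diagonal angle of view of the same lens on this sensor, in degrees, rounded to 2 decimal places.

84.69°

From the vertical AOV: f = 21.82 / (2·tan(26.25°)) = 21.82 / 0.98629 ≈ 22.1233 mm.
Sensor diagonal = √(33.91² + 21.82²) = √1626.0005 ≈ 40.3237 mm.
Diagonal AOV = 2·arctan(40.3237 / (2 × 22.1233)) = 2·arctan(0.91134) ≈ 84.6884°.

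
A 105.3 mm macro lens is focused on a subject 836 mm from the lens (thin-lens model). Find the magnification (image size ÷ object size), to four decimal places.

Thin lens: 1/f = 1/dₒ + 1/dᵢ → 1/dᵢ = 1/105.3 − 1/836 = 0.0083005 mm⁻¹, so dᵢ ≈ 120.4746 mm.
Magnification m = dᵢ/dₒ = 120.4746/836 ≈ 0.14411.

0.1441×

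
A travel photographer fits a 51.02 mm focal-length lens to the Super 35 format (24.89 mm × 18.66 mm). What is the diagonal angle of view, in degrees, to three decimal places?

33.909°

Sensor diagonal = √(24.89² + 18.66²) = √967.7077 ≈ 31.1080 mm.
Angle of view α = 2·arctan(d/2f) with d = 31.1080 mm and f = 51.02 mm.
d/2f = 0.30486; arctan(0.30486) ≈ 16.9544°, so α ≈ 33.9088°.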